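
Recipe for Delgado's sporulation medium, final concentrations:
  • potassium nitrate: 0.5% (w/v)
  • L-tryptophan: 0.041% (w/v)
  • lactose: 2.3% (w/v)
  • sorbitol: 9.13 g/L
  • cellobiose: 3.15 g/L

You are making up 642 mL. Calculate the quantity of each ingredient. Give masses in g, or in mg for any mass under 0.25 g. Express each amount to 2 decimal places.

potassium nitrate 3.21 g; L-tryptophan 0.26 g; lactose 14.77 g; sorbitol 5.86 g; cellobiose 2.02 g

Working volume: 642 mL = 0.642 L.
potassium nitrate: 0.5% w/v = 5 g/L → 5 × 0.642 L = 3.21 g
L-tryptophan: 0.041 g per 100 mL × 642 mL ÷ 100 = 0.26 g
lactose: 2.3 g per 100 mL × 642 mL ÷ 100 = 14.77 g
sorbitol: 9.13 g/L × 0.642 L = 5.86 g
cellobiose: 3.15 g/L × 0.642 L = 2.02 g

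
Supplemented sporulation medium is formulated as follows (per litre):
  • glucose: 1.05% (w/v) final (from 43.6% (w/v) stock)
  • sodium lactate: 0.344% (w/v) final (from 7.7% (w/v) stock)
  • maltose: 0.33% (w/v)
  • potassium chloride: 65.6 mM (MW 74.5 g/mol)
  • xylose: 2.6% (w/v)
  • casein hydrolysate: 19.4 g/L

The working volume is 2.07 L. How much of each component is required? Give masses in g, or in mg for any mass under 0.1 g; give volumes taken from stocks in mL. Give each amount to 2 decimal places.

Scale factor relative to 1 L: 2.07.
glucose: C1V1 = C2V2 → 1.05% ÷ 43.6% × 2070 mL = 49.85 mL
sodium lactate: dilute stock: 0.344% ÷ 7.7% × 2070 mL = 92.48 mL
maltose: 0.33% w/v = 3.3 g/L → 3.3 × 2.07 L = 6.83 g
potassium chloride: 65.6 mmol/L × 74.5 g/mol × 2.07 L ÷ 1000 = 10.12 g
xylose: 2.6 g per 100 mL × 2070 mL ÷ 100 = 53.82 g
casein hydrolysate: 19.4 g/L × 2.07 L = 40.16 g

glucose 49.85 mL; sodium lactate 92.48 mL; maltose 6.83 g; potassium chloride 10.12 g; xylose 53.82 g; casein hydrolysate 40.16 g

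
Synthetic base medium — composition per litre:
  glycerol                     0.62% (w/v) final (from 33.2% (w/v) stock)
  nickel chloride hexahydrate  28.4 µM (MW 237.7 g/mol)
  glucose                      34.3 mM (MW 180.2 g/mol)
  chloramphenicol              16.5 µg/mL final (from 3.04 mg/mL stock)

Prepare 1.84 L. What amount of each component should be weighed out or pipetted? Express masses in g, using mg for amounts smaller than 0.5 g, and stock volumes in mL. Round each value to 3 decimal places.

glycerol 34.361 mL; nickel chloride hexahydrate 12.421 mg; glucose 11.373 g; chloramphenicol 9.987 mL

Working volume: 1.84 L.
glycerol: dilute stock: 0.62% ÷ 33.2% × 1840 mL = 34.361 mL
nickel chloride hexahydrate: 28.4 µmol/L × 237.7 g/mol × 1.84 L ÷ 1000 = 12.421 mg
glucose: 34.3 mmol/L × 180.2 g/mol × 1.84 L ÷ 1000 = 11.373 g
chloramphenicol: V = C2·V2/C1 = 16.5 µg/mL × 1840 mL ÷ 3040 µg/mL = 9.987 mL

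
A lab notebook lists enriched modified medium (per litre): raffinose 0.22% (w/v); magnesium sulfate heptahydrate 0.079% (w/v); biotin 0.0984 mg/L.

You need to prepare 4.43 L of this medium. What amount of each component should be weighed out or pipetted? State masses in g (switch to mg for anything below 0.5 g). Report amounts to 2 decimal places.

Scale factor relative to 1 L: 4.43.
raffinose: 0.22% w/v = 2.2 g/L → 2.2 × 4.43 L = 9.75 g
magnesium sulfate heptahydrate: 0.079% w/v = 0.79 g/L → 0.79 × 4.43 L = 3.50 g
biotin: 0.0984 mg/L × 4.43 L = 0.44 mg

raffinose 9.75 g; magnesium sulfate heptahydrate 3.50 g; biotin 0.44 mg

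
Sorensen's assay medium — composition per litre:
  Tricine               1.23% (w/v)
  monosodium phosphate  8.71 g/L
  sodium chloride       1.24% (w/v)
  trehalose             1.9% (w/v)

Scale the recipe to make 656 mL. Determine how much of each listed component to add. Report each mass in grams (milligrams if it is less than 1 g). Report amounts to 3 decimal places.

Tricine 8.069 g; monosodium phosphate 5.714 g; sodium chloride 8.134 g; trehalose 12.464 g

Target volume = 656 mL = 0.656 L.
Tricine: 1.23% w/v = 12.3 g/L → 12.3 × 0.656 L = 8.069 g
monosodium phosphate: 8.71 g/L × 0.656 L = 5.714 g
sodium chloride: 1.24% w/v = 12.4 g/L → 12.4 × 0.656 L = 8.134 g
trehalose: 1.9% w/v = 19 g/L → 19 × 0.656 L = 12.464 g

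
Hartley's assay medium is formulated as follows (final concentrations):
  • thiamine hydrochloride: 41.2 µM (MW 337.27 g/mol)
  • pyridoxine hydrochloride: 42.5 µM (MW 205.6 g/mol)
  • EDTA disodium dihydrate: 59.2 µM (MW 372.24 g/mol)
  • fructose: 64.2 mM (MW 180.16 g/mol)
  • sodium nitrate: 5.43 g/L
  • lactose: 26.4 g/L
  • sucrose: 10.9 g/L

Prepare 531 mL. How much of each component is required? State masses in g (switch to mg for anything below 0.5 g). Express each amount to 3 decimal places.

thiamine hydrochloride 7.379 mg; pyridoxine hydrochloride 4.640 mg; EDTA disodium dihydrate 11.701 mg; fructose 6.142 g; sodium nitrate 2.883 g; lactose 14.018 g; sucrose 5.788 g

Target volume = 531 mL = 0.531 L.
thiamine hydrochloride: 41.2 µmol/L × 337.27 g/mol × 0.531 L ÷ 1000 = 7.379 mg
pyridoxine hydrochloride: 42.5 µmol/L × 205.6 g/mol × 0.531 L ÷ 1000 = 4.640 mg
EDTA disodium dihydrate: 59.2 µmol/L × 372.24 g/mol × 0.531 L ÷ 1000 = 11.701 mg
fructose: 64.2 mmol/L × 180.16 g/mol × 0.531 L ÷ 1000 = 6.142 g
sodium nitrate: 5.43 g/L × 0.531 L = 2.883 g
lactose: 26.4 g/L × 0.531 L = 14.018 g
sucrose: 10.9 g/L × 0.531 L = 5.788 g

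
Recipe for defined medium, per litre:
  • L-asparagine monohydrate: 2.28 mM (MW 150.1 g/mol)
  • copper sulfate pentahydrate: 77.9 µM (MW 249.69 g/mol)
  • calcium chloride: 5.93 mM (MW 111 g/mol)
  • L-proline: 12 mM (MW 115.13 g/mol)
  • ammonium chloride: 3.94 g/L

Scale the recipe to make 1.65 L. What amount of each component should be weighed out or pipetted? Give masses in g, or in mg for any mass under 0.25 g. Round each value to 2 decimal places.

Working volume: 1.65 L.
L-asparagine monohydrate: 2.28 mmol/L × 150.1 g/mol × 1.65 L ÷ 1000 = 0.56 g
copper sulfate pentahydrate: 77.9 µmol/L × 249.69 g/mol × 1.65 L ÷ 1000 = 32.09 mg
calcium chloride: 5.93 mmol/L × 111 g/mol × 1.65 L ÷ 1000 = 1.09 g
L-proline: 12 mmol/L × 115.13 g/mol × 1.65 L ÷ 1000 = 2.28 g
ammonium chloride: 3.94 g/L × 1.65 L = 6.50 g

L-asparagine monohydrate 0.56 g; copper sulfate pentahydrate 32.09 mg; calcium chloride 1.09 g; L-proline 2.28 g; ammonium chloride 6.50 g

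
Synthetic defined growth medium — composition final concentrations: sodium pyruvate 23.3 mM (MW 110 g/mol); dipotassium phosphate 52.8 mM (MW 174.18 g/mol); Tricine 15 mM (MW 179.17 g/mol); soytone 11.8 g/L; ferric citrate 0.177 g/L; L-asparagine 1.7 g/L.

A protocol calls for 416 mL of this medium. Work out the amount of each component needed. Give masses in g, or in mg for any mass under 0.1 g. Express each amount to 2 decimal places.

sodium pyruvate 1.07 g; dipotassium phosphate 3.83 g; Tricine 1.12 g; soytone 4.91 g; ferric citrate 73.63 mg; L-asparagine 0.71 g

Working volume: 416 mL = 0.416 L.
sodium pyruvate: 23.3 mmol/L × 110 g/mol × 0.416 L ÷ 1000 = 1.07 g
dipotassium phosphate: 52.8 mmol/L × 174.18 g/mol × 0.416 L ÷ 1000 = 3.83 g
Tricine: 15 mmol/L × 179.17 g/mol × 0.416 L ÷ 1000 = 1.12 g
soytone: 11.8 g/L × 0.416 L = 4.91 g
ferric citrate: 0.177 g/L × 0.416 L = 0.073632 g = 73.63 mg
L-asparagine: 1.7 g/L × 0.416 L = 0.71 g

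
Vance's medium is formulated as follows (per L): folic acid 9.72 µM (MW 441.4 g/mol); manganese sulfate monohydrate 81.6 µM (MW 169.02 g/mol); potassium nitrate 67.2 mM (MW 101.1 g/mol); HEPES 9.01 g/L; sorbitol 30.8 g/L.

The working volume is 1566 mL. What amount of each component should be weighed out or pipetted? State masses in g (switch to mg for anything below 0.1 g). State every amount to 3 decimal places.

folic acid 6.719 mg; manganese sulfate monohydrate 21.598 mg; potassium nitrate 10.639 g; HEPES 14.110 g; sorbitol 48.233 g

Working volume: 1566 mL = 1.566 L.
folic acid: 9.72 µmol/L × 441.4 g/mol × 1.566 L ÷ 1000 = 6.719 mg
manganese sulfate monohydrate: 81.6 µmol/L × 169.02 g/mol × 1.566 L ÷ 1000 = 21.598 mg
potassium nitrate: 67.2 mmol/L × 101.1 g/mol × 1.566 L ÷ 1000 = 10.639 g
HEPES: 9.01 g/L × 1.566 L = 14.110 g
sorbitol: 30.8 g/L × 1.566 L = 48.233 g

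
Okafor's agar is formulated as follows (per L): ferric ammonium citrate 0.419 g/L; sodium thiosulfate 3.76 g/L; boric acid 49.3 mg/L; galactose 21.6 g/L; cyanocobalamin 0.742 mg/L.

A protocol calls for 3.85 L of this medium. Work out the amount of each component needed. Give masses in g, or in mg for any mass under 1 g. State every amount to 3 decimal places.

ferric ammonium citrate 1.613 g; sodium thiosulfate 14.476 g; boric acid 189.805 mg; galactose 83.160 g; cyanocobalamin 2.857 mg

Working volume: 3.85 L.
ferric ammonium citrate: 0.419 g/L × 3.85 L = 1.613 g
sodium thiosulfate: 3.76 g/L × 3.85 L = 14.476 g
boric acid: 49.3 mg/L × 3.85 L = 189.805 mg
galactose: 21.6 g/L × 3.85 L = 83.160 g
cyanocobalamin: 0.742 mg/L × 3.85 L = 2.857 mg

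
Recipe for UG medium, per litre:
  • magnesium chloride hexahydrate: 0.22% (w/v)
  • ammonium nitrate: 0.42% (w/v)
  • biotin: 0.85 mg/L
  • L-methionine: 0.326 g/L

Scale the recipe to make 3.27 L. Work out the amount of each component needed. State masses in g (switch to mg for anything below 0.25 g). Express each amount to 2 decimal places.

Scale factor relative to 1 L: 3.27.
magnesium chloride hexahydrate: 0.22% w/v = 2.2 g/L → 2.2 × 3.27 L = 7.19 g
ammonium nitrate: 0.42% w/v = 4.2 g/L → 4.2 × 3.27 L = 13.73 g
biotin: 0.85 mg/L × 3.27 L = 2.78 mg
L-methionine: 0.326 g/L × 3.27 L = 1.07 g

magnesium chloride hexahydrate 7.19 g; ammonium nitrate 13.73 g; biotin 2.78 mg; L-methionine 1.07 g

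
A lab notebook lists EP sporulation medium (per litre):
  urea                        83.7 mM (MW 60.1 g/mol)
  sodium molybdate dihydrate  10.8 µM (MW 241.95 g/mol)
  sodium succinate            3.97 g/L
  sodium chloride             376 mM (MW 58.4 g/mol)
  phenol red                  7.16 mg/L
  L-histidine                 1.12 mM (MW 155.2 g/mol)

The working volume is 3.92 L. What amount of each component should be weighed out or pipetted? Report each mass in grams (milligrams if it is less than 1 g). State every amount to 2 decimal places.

urea 19.72 g; sodium molybdate dihydrate 10.24 mg; sodium succinate 15.56 g; sodium chloride 86.08 g; phenol red 28.07 mg; L-histidine 681.39 mg

Scale factor relative to 1 L: 3.92.
urea: 83.7 mmol/L × 60.1 g/mol × 3.92 L ÷ 1000 = 19.72 g
sodium molybdate dihydrate: 10.8 µmol/L × 241.95 g/mol × 3.92 L ÷ 1000 = 10.24 mg
sodium succinate: 3.97 g/L × 3.92 L = 15.56 g
sodium chloride: 376 mmol/L × 58.4 g/mol × 3.92 L ÷ 1000 = 86.08 g
phenol red: 7.16 mg/L × 3.92 L = 28.07 mg
L-histidine: 1.12 mmol/L × 155.2 mg/mmol × 3.92 L = 681.39 mg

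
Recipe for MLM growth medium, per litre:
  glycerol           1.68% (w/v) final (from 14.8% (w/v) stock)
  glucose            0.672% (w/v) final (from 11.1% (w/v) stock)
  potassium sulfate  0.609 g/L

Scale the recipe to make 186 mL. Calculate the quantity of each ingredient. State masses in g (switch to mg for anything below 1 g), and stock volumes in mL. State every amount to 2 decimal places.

Scale factor relative to 1 L: 0.186.
glycerol: dilute stock: 1.68% ÷ 14.8% × 186 mL = 21.11 mL
glucose: V = C2·V2/C1 = 0.672% ÷ 11.1% × 186 mL = 11.26 mL
potassium sulfate: 0.609 g/L × 0.186 L = 0.113274 g = 113.27 mg

glycerol 21.11 mL; glucose 11.26 mL; potassium sulfate 113.27 mg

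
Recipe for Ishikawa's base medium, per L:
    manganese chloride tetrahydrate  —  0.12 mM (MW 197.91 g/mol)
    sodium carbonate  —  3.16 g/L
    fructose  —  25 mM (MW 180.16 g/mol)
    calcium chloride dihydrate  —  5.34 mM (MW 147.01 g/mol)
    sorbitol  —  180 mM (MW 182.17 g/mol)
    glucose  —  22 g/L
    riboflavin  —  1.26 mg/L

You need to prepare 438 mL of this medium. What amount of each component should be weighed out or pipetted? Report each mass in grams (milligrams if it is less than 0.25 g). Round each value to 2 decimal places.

manganese chloride tetrahydrate 10.40 mg; sodium carbonate 1.38 g; fructose 1.97 g; calcium chloride dihydrate 0.34 g; sorbitol 14.36 g; glucose 9.64 g; riboflavin 0.55 mg

Scale factor relative to 1 L: 0.438.
manganese chloride tetrahydrate: 0.12 mmol/L × 197.91 mg/mmol × 0.438 L = 10.40 mg
sodium carbonate: 3.16 g/L × 0.438 L = 1.38 g
fructose: 25 mmol/L × 180.16 g/mol × 0.438 L ÷ 1000 = 1.97 g
calcium chloride dihydrate: 5.34 mmol/L × 147.01 g/mol × 0.438 L ÷ 1000 = 0.34 g
sorbitol: 180 mmol/L × 182.17 g/mol × 0.438 L ÷ 1000 = 14.36 g
glucose: 22 g/L × 0.438 L = 9.64 g
riboflavin: 1.26 mg/L × 0.438 L = 0.55 mg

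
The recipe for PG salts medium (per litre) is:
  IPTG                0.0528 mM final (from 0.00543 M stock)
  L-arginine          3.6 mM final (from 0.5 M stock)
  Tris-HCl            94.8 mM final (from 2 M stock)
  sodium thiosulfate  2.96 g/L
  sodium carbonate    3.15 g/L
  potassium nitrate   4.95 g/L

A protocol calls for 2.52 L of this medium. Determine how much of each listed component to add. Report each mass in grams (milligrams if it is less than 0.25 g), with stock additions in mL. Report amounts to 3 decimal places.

IPTG 24.504 mL; L-arginine 18.144 mL; Tris-HCl 119.448 mL; sodium thiosulfate 7.459 g; sodium carbonate 7.938 g; potassium nitrate 12.474 g

Working volume: 2.52 L.
IPTG: C1V1 = C2V2 → 0.0528 mM × 2520 mL ÷ 5.43 mM = 24.504 mL
L-arginine: dilute stock: 3.6 mM × 2520 mL ÷ 500 mM = 18.144 mL
Tris-HCl: C1V1 = C2V2 → 94.8 mM × 2520 mL ÷ 2000 mM = 119.448 mL
sodium thiosulfate: 2.96 g/L × 2.52 L = 7.459 g
sodium carbonate: 3.15 g/L × 2.52 L = 7.938 g
potassium nitrate: 4.95 g/L × 2.52 L = 12.474 g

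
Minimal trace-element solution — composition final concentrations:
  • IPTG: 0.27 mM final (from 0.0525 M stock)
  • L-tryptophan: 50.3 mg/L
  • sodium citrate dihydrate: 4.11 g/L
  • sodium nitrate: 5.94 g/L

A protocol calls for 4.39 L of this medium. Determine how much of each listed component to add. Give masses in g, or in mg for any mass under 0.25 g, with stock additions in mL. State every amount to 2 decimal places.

IPTG 22.58 mL; L-tryptophan 220.82 mg; sodium citrate dihydrate 18.04 g; sodium nitrate 26.08 g

Working volume: 4.39 L.
IPTG: C1V1 = C2V2 → 0.27 mM × 4390 mL ÷ 52.5 mM = 22.58 mL
L-tryptophan: 50.3 mg/L × 4.39 L = 220.82 mg
sodium citrate dihydrate: 4.11 g/L × 4.39 L = 18.04 g
sodium nitrate: 5.94 g/L × 4.39 L = 26.08 g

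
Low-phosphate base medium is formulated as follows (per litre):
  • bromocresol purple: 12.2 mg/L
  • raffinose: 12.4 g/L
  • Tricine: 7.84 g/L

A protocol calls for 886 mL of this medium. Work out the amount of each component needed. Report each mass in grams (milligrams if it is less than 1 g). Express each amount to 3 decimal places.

Scale factor relative to 1 L: 0.886.
bromocresol purple: 12.2 mg/L × 0.886 L = 10.809 mg
raffinose: 12.4 g/L × 0.886 L = 10.986 g
Tricine: 7.84 g/L × 0.886 L = 6.946 g

bromocresol purple 10.809 mg; raffinose 10.986 g; Tricine 6.946 g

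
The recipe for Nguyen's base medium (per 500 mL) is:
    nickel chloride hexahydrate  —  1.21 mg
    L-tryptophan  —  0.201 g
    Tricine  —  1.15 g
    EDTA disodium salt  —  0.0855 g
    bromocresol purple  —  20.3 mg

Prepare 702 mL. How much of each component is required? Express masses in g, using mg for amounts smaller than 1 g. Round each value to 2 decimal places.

Ratio of target to recipe volume: 702 / 500 = 1.404.
nickel chloride hexahydrate: 1.21 mg × (702 mL / 500 mL) = 1.70 mg
L-tryptophan: 0.201 g × (702 mL / 500 mL) = 0.282204 g = 282.20 mg
Tricine: 1.15 g × (702 mL / 500 mL) = 1.61 g
EDTA disodium salt: 0.0855 g × (702 mL / 500 mL) = 0.120042 g = 120.04 mg
bromocresol purple: 20.3 mg × (702 mL / 500 mL) = 28.50 mg

nickel chloride hexahydrate 1.70 mg; L-tryptophan 282.20 mg; Tricine 1.61 g; EDTA disodium salt 120.04 mg; bromocresol purple 28.50 mg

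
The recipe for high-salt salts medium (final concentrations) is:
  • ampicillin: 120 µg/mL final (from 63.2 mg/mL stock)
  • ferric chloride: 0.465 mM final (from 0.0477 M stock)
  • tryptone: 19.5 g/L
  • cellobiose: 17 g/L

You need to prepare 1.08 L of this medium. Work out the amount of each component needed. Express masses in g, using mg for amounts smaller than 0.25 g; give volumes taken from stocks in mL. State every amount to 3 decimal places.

ampicillin 2.051 mL; ferric chloride 10.528 mL; tryptone 21.060 g; cellobiose 18.360 g

Scale factor relative to 1 L: 1.08.
ampicillin: C1V1 = C2V2 → 120 µg/mL × 1080 mL ÷ 63200 µg/mL = 2.051 mL
ferric chloride: V = C2·V2/C1 = 0.465 mM × 1080 mL ÷ 47.7 mM = 10.528 mL
tryptone: 19.5 g/L × 1.08 L = 21.060 g
cellobiose: 17 g/L × 1.08 L = 18.360 g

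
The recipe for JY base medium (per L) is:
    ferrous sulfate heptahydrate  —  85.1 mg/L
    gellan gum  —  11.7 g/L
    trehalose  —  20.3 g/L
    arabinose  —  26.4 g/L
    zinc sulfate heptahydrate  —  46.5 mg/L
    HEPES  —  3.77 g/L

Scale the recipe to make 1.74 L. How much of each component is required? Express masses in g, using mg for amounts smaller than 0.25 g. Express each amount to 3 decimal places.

ferrous sulfate heptahydrate 148.074 mg; gellan gum 20.358 g; trehalose 35.322 g; arabinose 45.936 g; zinc sulfate heptahydrate 80.910 mg; HEPES 6.560 g

Scale factor relative to 1 L: 1.74.
ferrous sulfate heptahydrate: 85.1 mg/L × 1.74 L = 148.074 mg
gellan gum: 11.7 g/L × 1.74 L = 20.358 g
trehalose: 20.3 g/L × 1.74 L = 35.322 g
arabinose: 26.4 g/L × 1.74 L = 45.936 g
zinc sulfate heptahydrate: 46.5 mg/L × 1.74 L = 80.910 mg
HEPES: 3.77 g/L × 1.74 L = 6.560 g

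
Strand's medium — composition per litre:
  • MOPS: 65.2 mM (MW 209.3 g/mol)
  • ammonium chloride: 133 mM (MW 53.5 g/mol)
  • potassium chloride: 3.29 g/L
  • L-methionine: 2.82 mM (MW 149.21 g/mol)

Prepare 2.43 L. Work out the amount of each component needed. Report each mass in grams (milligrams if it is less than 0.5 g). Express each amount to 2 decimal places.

Working volume: 2.43 L.
MOPS: 65.2 mmol/L × 209.3 g/mol × 2.43 L ÷ 1000 = 33.16 g
ammonium chloride: 133 mmol/L × 53.5 g/mol × 2.43 L ÷ 1000 = 17.29 g
potassium chloride: 3.29 g/L × 2.43 L = 7.99 g
L-methionine: 2.82 mmol/L × 149.21 g/mol × 2.43 L ÷ 1000 = 1.02 g

MOPS 33.16 g; ammonium chloride 17.29 g; potassium chloride 7.99 g; L-methionine 1.02 g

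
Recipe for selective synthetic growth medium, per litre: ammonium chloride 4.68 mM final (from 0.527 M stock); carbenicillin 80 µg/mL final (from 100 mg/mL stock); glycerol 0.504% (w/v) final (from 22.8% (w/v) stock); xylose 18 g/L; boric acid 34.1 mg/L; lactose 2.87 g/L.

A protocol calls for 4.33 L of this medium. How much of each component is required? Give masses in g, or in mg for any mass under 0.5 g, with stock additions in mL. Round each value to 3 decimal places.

Working volume: 4.33 L.
ammonium chloride: dilute stock: 4.68 mM × 4330 mL ÷ 527 mM = 38.452 mL
carbenicillin: V = C2·V2/C1 = 80 µg/mL × 4330 mL ÷ 100000 µg/mL = 3.464 mL
glycerol: dilute stock: 0.504% ÷ 22.8% × 4330 mL = 95.716 mL
xylose: 18 g/L × 4.33 L = 77.940 g
boric acid: 34.1 mg/L × 4.33 L = 147.653 mg
lactose: 2.87 g/L × 4.33 L = 12.427 g

ammonium chloride 38.452 mL; carbenicillin 3.464 mL; glycerol 95.716 mL; xylose 77.940 g; boric acid 147.653 mg; lactose 12.427 g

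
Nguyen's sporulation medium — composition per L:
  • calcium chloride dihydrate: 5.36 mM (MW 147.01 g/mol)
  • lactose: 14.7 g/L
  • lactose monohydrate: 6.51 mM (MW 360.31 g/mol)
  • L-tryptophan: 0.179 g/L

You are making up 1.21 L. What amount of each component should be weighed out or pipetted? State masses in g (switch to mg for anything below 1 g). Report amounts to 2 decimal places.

calcium chloride dihydrate 953.45 mg; lactose 17.79 g; lactose monohydrate 2.84 g; L-tryptophan 216.59 mg

Working volume: 1.21 L.
calcium chloride dihydrate: 5.36 mmol/L × 147.01 mg/mmol × 1.21 L = 953.45 mg
lactose: 14.7 g/L × 1.21 L = 17.79 g
lactose monohydrate: 6.51 mmol/L × 360.31 g/mol × 1.21 L ÷ 1000 = 2.84 g
L-tryptophan: 0.179 g/L × 1.21 L = 0.21659 g = 216.59 mg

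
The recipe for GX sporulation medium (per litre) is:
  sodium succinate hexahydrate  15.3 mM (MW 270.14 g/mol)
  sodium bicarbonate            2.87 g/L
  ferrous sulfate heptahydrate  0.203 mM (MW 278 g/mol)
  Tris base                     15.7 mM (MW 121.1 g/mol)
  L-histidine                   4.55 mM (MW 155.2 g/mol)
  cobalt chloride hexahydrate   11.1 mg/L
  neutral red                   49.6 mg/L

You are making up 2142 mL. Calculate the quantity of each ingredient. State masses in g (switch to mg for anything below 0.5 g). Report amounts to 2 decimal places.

Target volume = 2142 mL = 2.142 L.
sodium succinate hexahydrate: 15.3 mmol/L × 270.14 g/mol × 2.142 L ÷ 1000 = 8.85 g
sodium bicarbonate: 2.87 g/L × 2.142 L = 6.15 g
ferrous sulfate heptahydrate: 0.203 mmol/L × 278 mg/mmol × 2.142 L = 120.88 mg
Tris base: 15.7 mmol/L × 121.1 g/mol × 2.142 L ÷ 1000 = 4.07 g
L-histidine: 4.55 mmol/L × 155.2 g/mol × 2.142 L ÷ 1000 = 1.51 g
cobalt chloride hexahydrate: 11.1 mg/L × 2.142 L = 23.78 mg
neutral red: 49.6 mg/L × 2.142 L = 106.24 mg

sodium succinate hexahydrate 8.85 g; sodium bicarbonate 6.15 g; ferrous sulfate heptahydrate 120.88 mg; Tris base 4.07 g; L-histidine 1.51 g; cobalt chloride hexahydrate 23.78 mg; neutral red 106.24 mg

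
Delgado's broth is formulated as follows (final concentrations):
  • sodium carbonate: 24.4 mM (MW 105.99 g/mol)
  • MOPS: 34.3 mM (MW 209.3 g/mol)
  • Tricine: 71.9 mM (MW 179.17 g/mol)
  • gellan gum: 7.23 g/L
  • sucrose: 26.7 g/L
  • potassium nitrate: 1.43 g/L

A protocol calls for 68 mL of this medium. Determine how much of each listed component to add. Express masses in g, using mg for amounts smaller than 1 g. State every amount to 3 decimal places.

sodium carbonate 175.859 mg; MOPS 488.171 mg; Tricine 875.998 mg; gellan gum 491.640 mg; sucrose 1.816 g; potassium nitrate 97.240 mg

Scale factor relative to 1 L: 0.068.
sodium carbonate: 24.4 mmol/L × 105.99 mg/mmol × 0.068 L = 175.859 mg
MOPS: 34.3 mmol/L × 209.3 mg/mmol × 0.068 L = 488.171 mg
Tricine: 71.9 mmol/L × 179.17 mg/mmol × 0.068 L = 875.998 mg
gellan gum: 7.23 g/L × 0.068 L = 0.49164 g = 491.640 mg
sucrose: 26.7 g/L × 0.068 L = 1.816 g
potassium nitrate: 1.43 g/L × 0.068 L = 0.09724 g = 97.240 mg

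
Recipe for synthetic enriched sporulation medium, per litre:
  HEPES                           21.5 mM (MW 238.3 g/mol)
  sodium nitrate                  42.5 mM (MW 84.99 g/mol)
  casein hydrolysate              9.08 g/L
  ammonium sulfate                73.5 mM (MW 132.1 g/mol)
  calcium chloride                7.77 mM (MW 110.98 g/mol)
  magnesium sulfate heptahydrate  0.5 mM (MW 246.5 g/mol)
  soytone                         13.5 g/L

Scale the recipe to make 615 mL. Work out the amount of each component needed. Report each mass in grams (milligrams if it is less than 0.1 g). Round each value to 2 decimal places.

HEPES 3.15 g; sodium nitrate 2.22 g; casein hydrolysate 5.58 g; ammonium sulfate 5.97 g; calcium chloride 0.53 g; magnesium sulfate heptahydrate 75.80 mg; soytone 8.30 g

Target volume = 615 mL = 0.615 L.
HEPES: 21.5 mmol/L × 238.3 g/mol × 0.615 L ÷ 1000 = 3.15 g
sodium nitrate: 42.5 mmol/L × 84.99 g/mol × 0.615 L ÷ 1000 = 2.22 g
casein hydrolysate: 9.08 g/L × 0.615 L = 5.58 g
ammonium sulfate: 73.5 mmol/L × 132.1 g/mol × 0.615 L ÷ 1000 = 5.97 g
calcium chloride: 7.77 mmol/L × 110.98 g/mol × 0.615 L ÷ 1000 = 0.53 g
magnesium sulfate heptahydrate: 0.5 mmol/L × 246.5 mg/mmol × 0.615 L = 75.80 mg
soytone: 13.5 g/L × 0.615 L = 8.30 g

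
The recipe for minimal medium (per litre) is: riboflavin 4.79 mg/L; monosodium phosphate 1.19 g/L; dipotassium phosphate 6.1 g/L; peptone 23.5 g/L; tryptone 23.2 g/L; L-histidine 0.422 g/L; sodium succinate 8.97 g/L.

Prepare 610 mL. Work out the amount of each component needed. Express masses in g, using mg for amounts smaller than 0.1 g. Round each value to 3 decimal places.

Target volume = 610 mL = 0.61 L.
riboflavin: 4.79 mg/L × 0.61 L = 2.922 mg
monosodium phosphate: 1.19 g/L × 0.61 L = 0.726 g
dipotassium phosphate: 6.1 g/L × 0.61 L = 3.721 g
peptone: 23.5 g/L × 0.61 L = 14.335 g
tryptone: 23.2 g/L × 0.61 L = 14.152 g
L-histidine: 0.422 g/L × 0.61 L = 0.257 g
sodium succinate: 8.97 g/L × 0.61 L = 5.472 g

riboflavin 2.922 mg; monosodium phosphate 0.726 g; dipotassium phosphate 3.721 g; peptone 14.335 g; tryptone 14.152 g; L-histidine 0.257 g; sodium succinate 5.472 g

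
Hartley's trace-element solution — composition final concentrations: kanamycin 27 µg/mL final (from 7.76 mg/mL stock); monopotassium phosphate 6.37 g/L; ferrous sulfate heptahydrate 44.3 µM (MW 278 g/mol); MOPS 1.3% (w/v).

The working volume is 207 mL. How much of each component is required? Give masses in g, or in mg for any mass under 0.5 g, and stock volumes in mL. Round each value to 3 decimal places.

Working volume: 207 mL = 0.207 L.
kanamycin: dilute stock: 27 µg/mL × 207 mL ÷ 7760 µg/mL = 0.720 mL
monopotassium phosphate: 6.37 g/L × 0.207 L = 1.319 g
ferrous sulfate heptahydrate: 44.3 µmol/L × 278 g/mol × 0.207 L ÷ 1000 = 2.549 mg
MOPS: 1.3% w/v = 13 g/L → 13 × 0.207 L = 2.691 g

kanamycin 0.720 mL; monopotassium phosphate 1.319 g; ferrous sulfate heptahydrate 2.549 mg; MOPS 2.691 g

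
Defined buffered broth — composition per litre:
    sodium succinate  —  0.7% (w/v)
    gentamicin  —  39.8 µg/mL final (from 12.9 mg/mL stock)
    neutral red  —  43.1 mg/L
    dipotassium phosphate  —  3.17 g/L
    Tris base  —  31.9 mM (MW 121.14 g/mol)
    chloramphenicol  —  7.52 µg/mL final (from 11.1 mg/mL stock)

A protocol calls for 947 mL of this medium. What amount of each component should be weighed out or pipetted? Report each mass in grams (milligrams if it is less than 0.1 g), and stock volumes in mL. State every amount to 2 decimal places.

sodium succinate 6.63 g; gentamicin 2.92 mL; neutral red 40.82 mg; dipotassium phosphate 3.00 g; Tris base 3.66 g; chloramphenicol 0.64 mL

Target volume = 947 mL = 0.947 L.
sodium succinate: 0.7 g per 100 mL × 947 mL ÷ 100 = 6.63 g
gentamicin: V = C2·V2/C1 = 39.8 µg/mL × 947 mL ÷ 12900 µg/mL = 2.92 mL
neutral red: 43.1 mg/L × 0.947 L = 40.82 mg
dipotassium phosphate: 3.17 g/L × 0.947 L = 3.00 g
Tris base: 31.9 mmol/L × 121.14 g/mol × 0.947 L ÷ 1000 = 3.66 g
chloramphenicol: dilute stock: 7.52 µg/mL × 947 mL ÷ 11100 µg/mL = 0.64 mL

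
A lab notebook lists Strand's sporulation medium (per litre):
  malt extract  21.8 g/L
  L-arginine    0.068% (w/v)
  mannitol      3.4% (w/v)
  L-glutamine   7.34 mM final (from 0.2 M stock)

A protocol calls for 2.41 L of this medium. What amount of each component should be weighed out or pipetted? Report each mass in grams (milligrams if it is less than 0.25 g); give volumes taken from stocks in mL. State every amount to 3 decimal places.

Scale factor relative to 1 L: 2.41.
malt extract: 21.8 g/L × 2.41 L = 52.538 g
L-arginine: 0.068% w/v = 0.68 g/L → 0.68 × 2.41 L = 1.639 g
mannitol: 3.4 g per 100 mL × 2410 mL ÷ 100 = 81.940 g
L-glutamine: C1V1 = C2V2 → 7.34 mM × 2410 mL ÷ 200 mM = 88.447 mL

malt extract 52.538 g; L-arginine 1.639 g; mannitol 81.940 g; L-glutamine 88.447 mL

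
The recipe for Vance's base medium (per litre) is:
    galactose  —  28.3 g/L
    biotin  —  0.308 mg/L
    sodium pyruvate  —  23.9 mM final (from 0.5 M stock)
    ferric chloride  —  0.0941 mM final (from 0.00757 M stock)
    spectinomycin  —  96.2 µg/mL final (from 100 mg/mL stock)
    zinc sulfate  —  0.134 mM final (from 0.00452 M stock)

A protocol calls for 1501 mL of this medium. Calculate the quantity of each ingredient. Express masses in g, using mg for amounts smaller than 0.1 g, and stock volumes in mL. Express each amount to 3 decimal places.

galactose 42.478 g; biotin 0.462 mg; sodium pyruvate 71.748 mL; ferric chloride 18.658 mL; spectinomycin 1.444 mL; zinc sulfate 44.499 mL

Target volume = 1501 mL = 1.501 L.
galactose: 28.3 g/L × 1.501 L = 42.478 g
biotin: 0.308 mg/L × 1.501 L = 0.462 mg
sodium pyruvate: C1V1 = C2V2 → 23.9 mM × 1501 mL ÷ 500 mM = 71.748 mL
ferric chloride: V = C2·V2/C1 = 0.0941 mM × 1501 mL ÷ 7.57 mM = 18.658 mL
spectinomycin: C1V1 = C2V2 → 96.2 µg/mL × 1501 mL ÷ 100000 µg/mL = 1.444 mL
zinc sulfate: C1V1 = C2V2 → 0.134 mM × 1501 mL ÷ 4.52 mM = 44.499 mL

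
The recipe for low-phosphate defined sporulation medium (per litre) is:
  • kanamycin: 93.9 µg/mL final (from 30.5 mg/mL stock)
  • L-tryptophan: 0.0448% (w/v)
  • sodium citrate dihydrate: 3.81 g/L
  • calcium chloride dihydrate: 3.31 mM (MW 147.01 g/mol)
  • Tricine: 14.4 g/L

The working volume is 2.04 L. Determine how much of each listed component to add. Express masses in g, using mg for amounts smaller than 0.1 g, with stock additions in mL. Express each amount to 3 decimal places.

Working volume: 2.04 L.
kanamycin: dilute stock: 93.9 µg/mL × 2040 mL ÷ 30500 µg/mL = 6.281 mL
L-tryptophan: 0.0448 g per 100 mL × 2040 mL ÷ 100 = 0.914 g
sodium citrate dihydrate: 3.81 g/L × 2.04 L = 7.772 g
calcium chloride dihydrate: 3.31 mmol/L × 147.01 g/mol × 2.04 L ÷ 1000 = 0.993 g
Tricine: 14.4 g/L × 2.04 L = 29.376 g

kanamycin 6.281 mL; L-tryptophan 0.914 g; sodium citrate dihydrate 7.772 g; calcium chloride dihydrate 0.993 g; Tricine 29.376 g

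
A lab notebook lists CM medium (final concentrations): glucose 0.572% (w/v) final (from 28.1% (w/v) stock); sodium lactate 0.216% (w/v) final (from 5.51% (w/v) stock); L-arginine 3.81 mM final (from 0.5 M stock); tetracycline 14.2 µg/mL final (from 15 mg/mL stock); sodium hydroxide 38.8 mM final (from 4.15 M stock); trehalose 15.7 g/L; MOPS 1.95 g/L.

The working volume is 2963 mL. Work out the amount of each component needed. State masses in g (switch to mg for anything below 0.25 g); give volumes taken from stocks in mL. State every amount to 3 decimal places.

Scale factor relative to 1 L: 2.963.
glucose: C1V1 = C2V2 → 0.572% ÷ 28.1% × 2963 mL = 60.314 mL
sodium lactate: C1V1 = C2V2 → 0.216% ÷ 5.51% × 2963 mL = 116.154 mL
L-arginine: dilute stock: 3.81 mM × 2963 mL ÷ 500 mM = 22.578 mL
tetracycline: C1V1 = C2V2 → 14.2 µg/mL × 2963 mL ÷ 15000 µg/mL = 2.805 mL
sodium hydroxide: V = C2·V2/C1 = 38.8 mM × 2963 mL ÷ 4150 mM = 27.702 mL
trehalose: 15.7 g/L × 2.963 L = 46.519 g
MOPS: 1.95 g/L × 2.963 L = 5.778 g

glucose 60.314 mL; sodium lactate 116.154 mL; L-arginine 22.578 mL; tetracycline 2.805 mL; sodium hydroxide 27.702 mL; trehalose 46.519 g; MOPS 5.778 g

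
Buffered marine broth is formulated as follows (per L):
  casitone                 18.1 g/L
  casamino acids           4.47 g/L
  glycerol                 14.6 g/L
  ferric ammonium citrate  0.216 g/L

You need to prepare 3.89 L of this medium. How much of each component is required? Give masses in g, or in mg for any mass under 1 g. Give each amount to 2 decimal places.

casitone 70.41 g; casamino acids 17.39 g; glycerol 56.79 g; ferric ammonium citrate 840.24 mg

Working volume: 3.89 L.
casitone: 18.1 g/L × 3.89 L = 70.41 g
casamino acids: 4.47 g/L × 3.89 L = 17.39 g
glycerol: 14.6 g/L × 3.89 L = 56.79 g
ferric ammonium citrate: 0.216 g/L × 3.89 L = 0.84024 g = 840.24 mg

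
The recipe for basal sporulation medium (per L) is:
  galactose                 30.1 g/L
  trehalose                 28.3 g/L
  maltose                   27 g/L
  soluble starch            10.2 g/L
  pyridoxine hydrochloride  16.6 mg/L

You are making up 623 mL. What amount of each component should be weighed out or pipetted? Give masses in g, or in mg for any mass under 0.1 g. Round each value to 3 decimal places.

galactose 18.752 g; trehalose 17.631 g; maltose 16.821 g; soluble starch 6.355 g; pyridoxine hydrochloride 10.342 mg

Scale factor relative to 1 L: 0.623.
galactose: 30.1 g/L × 0.623 L = 18.752 g
trehalose: 28.3 g/L × 0.623 L = 17.631 g
maltose: 27 g/L × 0.623 L = 16.821 g
soluble starch: 10.2 g/L × 0.623 L = 6.355 g
pyridoxine hydrochloride: 16.6 mg/L × 0.623 L = 10.342 mg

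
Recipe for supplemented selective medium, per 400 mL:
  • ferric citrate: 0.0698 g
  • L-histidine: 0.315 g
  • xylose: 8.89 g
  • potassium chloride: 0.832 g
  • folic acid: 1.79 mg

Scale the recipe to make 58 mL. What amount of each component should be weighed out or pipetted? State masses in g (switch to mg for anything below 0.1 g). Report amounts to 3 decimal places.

ferric citrate 10.121 mg; L-histidine 45.675 mg; xylose 1.289 g; potassium chloride 0.121 g; folic acid 0.260 mg

Ratio of target to recipe volume: 58 / 400 = 0.145.
ferric citrate: 0.0698 g × (58 mL / 400 mL) = 0.010121 g = 10.121 mg
L-histidine: 0.315 g × (58 mL / 400 mL) = 0.045675 g = 45.675 mg
xylose: 8.89 g × (58 mL / 400 mL) = 1.289 g
potassium chloride: 0.832 g × (58 mL / 400 mL) = 0.121 g
folic acid: 1.79 mg × (58 mL / 400 mL) = 0.260 mg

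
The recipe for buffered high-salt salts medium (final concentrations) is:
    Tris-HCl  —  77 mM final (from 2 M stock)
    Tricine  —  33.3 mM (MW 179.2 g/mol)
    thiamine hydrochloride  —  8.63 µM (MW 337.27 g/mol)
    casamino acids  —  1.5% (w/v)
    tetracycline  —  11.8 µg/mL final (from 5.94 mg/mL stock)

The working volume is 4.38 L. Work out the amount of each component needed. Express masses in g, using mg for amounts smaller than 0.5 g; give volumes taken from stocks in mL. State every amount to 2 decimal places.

Working volume: 4.38 L.
Tris-HCl: C1V1 = C2V2 → 77 mM × 4380 mL ÷ 2000 mM = 168.63 mL
Tricine: 33.3 mmol/L × 179.2 g/mol × 4.38 L ÷ 1000 = 26.14 g
thiamine hydrochloride: 8.63 µmol/L × 337.27 g/mol × 4.38 L ÷ 1000 = 12.75 mg
casamino acids: 1.5% w/v = 15 g/L → 15 × 4.38 L = 65.70 g
tetracycline: dilute stock: 11.8 µg/mL × 4380 mL ÷ 5940 µg/mL = 8.70 mL

Tris-HCl 168.63 mL; Tricine 26.14 g; thiamine hydrochloride 12.75 mg; casamino acids 65.70 g; tetracycline 8.70 mL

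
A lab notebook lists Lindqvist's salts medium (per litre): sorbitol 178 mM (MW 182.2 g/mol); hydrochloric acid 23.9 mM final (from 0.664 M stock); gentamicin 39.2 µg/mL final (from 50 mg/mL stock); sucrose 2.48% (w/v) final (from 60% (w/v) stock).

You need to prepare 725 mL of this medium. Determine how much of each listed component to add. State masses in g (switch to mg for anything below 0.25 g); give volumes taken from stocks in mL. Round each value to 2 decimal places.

Target volume = 725 mL = 0.725 L.
sorbitol: 178 mmol/L × 182.2 g/mol × 0.725 L ÷ 1000 = 23.51 g
hydrochloric acid: C1V1 = C2V2 → 23.9 mM × 725 mL ÷ 664 mM = 26.10 mL
gentamicin: dilute stock: 39.2 µg/mL × 725 mL ÷ 50000 µg/mL = 0.57 mL
sucrose: C1V1 = C2V2 → 2.48% ÷ 60% × 725 mL = 29.97 mL

sorbitol 23.51 g; hydrochloric acid 26.10 mL; gentamicin 0.57 mL; sucrose 29.97 mL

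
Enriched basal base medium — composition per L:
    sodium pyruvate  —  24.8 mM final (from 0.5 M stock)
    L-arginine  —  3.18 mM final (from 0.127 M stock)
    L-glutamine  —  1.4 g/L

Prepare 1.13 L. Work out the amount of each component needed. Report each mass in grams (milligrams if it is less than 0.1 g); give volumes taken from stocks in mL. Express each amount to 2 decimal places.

Working volume: 1.13 L.
sodium pyruvate: V = C2·V2/C1 = 24.8 mM × 1130 mL ÷ 500 mM = 56.05 mL
L-arginine: dilute stock: 3.18 mM × 1130 mL ÷ 127 mM = 28.29 mL
L-glutamine: 1.4 g/L × 1.13 L = 1.58 g

sodium pyruvate 56.05 mL; L-arginine 28.29 mL; L-glutamine 1.58 g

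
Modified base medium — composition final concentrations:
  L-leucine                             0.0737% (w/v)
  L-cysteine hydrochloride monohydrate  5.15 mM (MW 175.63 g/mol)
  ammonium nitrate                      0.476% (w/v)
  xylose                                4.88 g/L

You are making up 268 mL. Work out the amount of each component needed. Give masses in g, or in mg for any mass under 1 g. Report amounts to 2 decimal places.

L-leucine 197.52 mg; L-cysteine hydrochloride monohydrate 242.40 mg; ammonium nitrate 1.28 g; xylose 1.31 g

Scale factor relative to 1 L: 0.268.
L-leucine: 0.0737 g per 100 mL × 268 mL ÷ 100 = 0.197516 g = 197.52 mg
L-cysteine hydrochloride monohydrate: 5.15 mmol/L × 175.63 mg/mmol × 0.268 L = 242.40 mg
ammonium nitrate: 0.476% w/v = 4.76 g/L → 4.76 × 0.268 L = 1.28 g
xylose: 4.88 g/L × 0.268 L = 1.31 g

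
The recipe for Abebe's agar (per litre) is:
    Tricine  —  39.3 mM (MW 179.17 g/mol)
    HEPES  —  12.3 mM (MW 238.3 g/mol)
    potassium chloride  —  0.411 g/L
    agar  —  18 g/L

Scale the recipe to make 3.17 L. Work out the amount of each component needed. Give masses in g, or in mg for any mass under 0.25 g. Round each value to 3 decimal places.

Tricine 22.321 g; HEPES 9.292 g; potassium chloride 1.303 g; agar 57.060 g

Scale factor relative to 1 L: 3.17.
Tricine: 39.3 mmol/L × 179.17 g/mol × 3.17 L ÷ 1000 = 22.321 g
HEPES: 12.3 mmol/L × 238.3 g/mol × 3.17 L ÷ 1000 = 9.292 g
potassium chloride: 0.411 g/L × 3.17 L = 1.303 g
agar: 18 g/L × 3.17 L = 57.060 g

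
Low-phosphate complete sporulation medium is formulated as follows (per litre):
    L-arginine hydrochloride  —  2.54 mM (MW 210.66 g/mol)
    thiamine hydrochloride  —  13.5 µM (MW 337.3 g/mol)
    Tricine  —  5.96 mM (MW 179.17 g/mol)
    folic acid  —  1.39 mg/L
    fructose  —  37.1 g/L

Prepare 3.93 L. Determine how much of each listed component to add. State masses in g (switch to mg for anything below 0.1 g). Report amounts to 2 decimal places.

L-arginine hydrochloride 2.10 g; thiamine hydrochloride 17.90 mg; Tricine 4.20 g; folic acid 5.46 mg; fructose 145.80 g

Scale factor relative to 1 L: 3.93.
L-arginine hydrochloride: 2.54 mmol/L × 210.66 g/mol × 3.93 L ÷ 1000 = 2.10 g
thiamine hydrochloride: 13.5 µmol/L × 337.3 g/mol × 3.93 L ÷ 1000 = 17.90 mg
Tricine: 5.96 mmol/L × 179.17 g/mol × 3.93 L ÷ 1000 = 4.20 g
folic acid: 1.39 mg/L × 3.93 L = 5.46 mg
fructose: 37.1 g/L × 3.93 L = 145.80 g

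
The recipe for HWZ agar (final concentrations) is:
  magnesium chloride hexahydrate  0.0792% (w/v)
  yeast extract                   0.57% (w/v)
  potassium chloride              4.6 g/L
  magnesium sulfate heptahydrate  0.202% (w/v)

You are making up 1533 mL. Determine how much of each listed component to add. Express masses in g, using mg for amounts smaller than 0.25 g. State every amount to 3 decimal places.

magnesium chloride hexahydrate 1.214 g; yeast extract 8.738 g; potassium chloride 7.052 g; magnesium sulfate heptahydrate 3.097 g

Scale factor relative to 1 L: 1.533.
magnesium chloride hexahydrate: 0.0792% w/v = 0.792 g/L → 0.792 × 1.533 L = 1.214 g
yeast extract: 0.57 g per 100 mL × 1533 mL ÷ 100 = 8.738 g
potassium chloride: 4.6 g/L × 1.533 L = 7.052 g
magnesium sulfate heptahydrate: 0.202% w/v = 2.02 g/L → 2.02 × 1.533 L = 3.097 g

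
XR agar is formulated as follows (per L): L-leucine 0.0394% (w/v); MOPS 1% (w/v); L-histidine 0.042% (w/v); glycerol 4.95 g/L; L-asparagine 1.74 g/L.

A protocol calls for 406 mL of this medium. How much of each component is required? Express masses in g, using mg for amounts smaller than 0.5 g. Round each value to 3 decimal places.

Scale factor relative to 1 L: 0.406.
L-leucine: 0.0394% w/v = 0.394 g/L → 0.394 × 0.406 L = 0.159964 g = 159.964 mg
MOPS: 1 g per 100 mL × 406 mL ÷ 100 = 4.060 g
L-histidine: 0.042 g per 100 mL × 406 mL ÷ 100 = 0.17052 g = 170.520 mg
glycerol: 4.95 g/L × 0.406 L = 2.010 g
L-asparagine: 1.74 g/L × 0.406 L = 0.706 g

L-leucine 159.964 mg; MOPS 4.060 g; L-histidine 170.520 mg; glycerol 2.010 g; L-asparagine 0.706 g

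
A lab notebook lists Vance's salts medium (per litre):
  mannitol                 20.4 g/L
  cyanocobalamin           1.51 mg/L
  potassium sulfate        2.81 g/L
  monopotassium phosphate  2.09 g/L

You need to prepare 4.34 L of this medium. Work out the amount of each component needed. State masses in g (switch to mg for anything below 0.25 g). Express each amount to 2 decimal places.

Working volume: 4.34 L.
mannitol: 20.4 g/L × 4.34 L = 88.54 g
cyanocobalamin: 1.51 mg/L × 4.34 L = 6.55 mg
potassium sulfate: 2.81 g/L × 4.34 L = 12.20 g
monopotassium phosphate: 2.09 g/L × 4.34 L = 9.07 g

mannitol 88.54 g; cyanocobalamin 6.55 mg; potassium sulfate 12.20 g; monopotassium phosphate 9.07 g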